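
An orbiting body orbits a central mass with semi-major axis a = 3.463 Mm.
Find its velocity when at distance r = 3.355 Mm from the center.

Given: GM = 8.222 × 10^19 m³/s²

Convert to SI: a = 3.463 Mm = 3.463e+06 m; r = 3.355 Mm = 3.355e+06 m.
Vis-viva: v = √(GM · (2/r − 1/a)).
2/r − 1/a = 2/3.355e+06 − 1/3.463e+06 = 3.07358e-07 m⁻¹.
v = √(8.222e+19 · 3.07358e-07) m/s ≈ 5.027e+06 m/s = 5027 km/s.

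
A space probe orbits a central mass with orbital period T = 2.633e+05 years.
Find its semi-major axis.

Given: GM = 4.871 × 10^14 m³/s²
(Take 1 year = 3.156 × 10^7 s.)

Convert to SI: T = 2.633e+05 years = 8.30975e+12 s.
Invert Kepler's third law: a = (GM · T² / (4π²))^(1/3).
Substituting T = 8.30975e+12 s and GM = 4.871e+14 m³/s²:
a = (4.871e+14 · (8.30975e+12)² / (4π²))^(1/3) m
a ≈ 9.48e+12 m = 9.48 Tm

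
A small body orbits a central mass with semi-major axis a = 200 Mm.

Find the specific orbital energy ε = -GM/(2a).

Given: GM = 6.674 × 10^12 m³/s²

Convert to SI: a = 200 Mm = 2e+08 m.
ε = −GM / (2a).
ε = −6.674e+12 / (2 · 2e+08) J/kg ≈ -1.668e+04 J/kg = -16.68 kJ/kg.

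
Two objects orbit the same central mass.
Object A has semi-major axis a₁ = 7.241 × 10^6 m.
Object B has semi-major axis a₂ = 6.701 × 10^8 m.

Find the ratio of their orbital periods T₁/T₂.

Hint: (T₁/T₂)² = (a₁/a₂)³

From Kepler's third law, (T₁/T₂)² = (a₁/a₂)³, so T₁/T₂ = (a₁/a₂)^(3/2).
a₁/a₂ = 7.241e+06 / 6.701e+08 = 0.0108058.
T₁/T₂ = (0.0108058)^(3/2) ≈ 0.001123.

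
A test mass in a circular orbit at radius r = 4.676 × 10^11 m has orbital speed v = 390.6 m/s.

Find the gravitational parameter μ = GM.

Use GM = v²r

For a circular orbit v² = GM/r, so GM = v² · r.
GM = (390.6)² · 4.676e+11 m³/s² ≈ 7.134e+16 m³/s² = 7.134 × 10^16 m³/s².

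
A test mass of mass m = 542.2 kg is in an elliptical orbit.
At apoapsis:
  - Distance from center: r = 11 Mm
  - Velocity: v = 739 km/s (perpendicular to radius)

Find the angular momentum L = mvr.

Convert to SI: r = 11 Mm = 1.1e+07 m; v = 739 km/s = 739000 m/s.
Since v is perpendicular to r, L = m · v · r.
L = 542.2 · 739000 · 1.1e+07 kg·m²/s ≈ 4.408e+15 kg·m²/s.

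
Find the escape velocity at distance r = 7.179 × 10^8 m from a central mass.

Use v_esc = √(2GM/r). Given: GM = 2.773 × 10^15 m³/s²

Escape velocity comes from setting total energy to zero: ½v² − GM/r = 0 ⇒ v_esc = √(2GM / r).
v_esc = √(2 · 2.773e+15 / 7.179e+08) m/s ≈ 2779 m/s = 2.779 km/s.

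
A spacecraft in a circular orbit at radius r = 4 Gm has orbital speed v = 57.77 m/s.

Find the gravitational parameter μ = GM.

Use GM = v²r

Convert to SI: r = 4 Gm = 4e+09 m.
For a circular orbit v² = GM/r, so GM = v² · r.
GM = (57.77)² · 4e+09 m³/s² ≈ 1.335e+13 m³/s² = 1.335 × 10^13 m³/s².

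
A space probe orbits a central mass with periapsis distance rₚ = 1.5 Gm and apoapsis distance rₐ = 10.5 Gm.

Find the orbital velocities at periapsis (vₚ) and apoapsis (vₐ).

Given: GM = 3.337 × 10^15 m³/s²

Convert to SI: rₚ = 1.5 Gm = 1.5e+09 m; rₐ = 10.5 Gm = 1.05e+10 m.
Use the vis-viva equation v² = GM(2/r − 1/a) with a = (rₚ + rₐ)/2 = (1.5e+09 + 1.05e+10)/2 = 6e+09 m.
vₚ = √(GM · (2/rₚ − 1/a)) = √(3.337e+15 · (2/1.5e+09 − 1/6e+09)) m/s ≈ 1973 m/s = 1.973 km/s.
vₐ = √(GM · (2/rₐ − 1/a)) = √(3.337e+15 · (2/1.05e+10 − 1/6e+09)) m/s ≈ 281.9 m/s = 281.9 m/s.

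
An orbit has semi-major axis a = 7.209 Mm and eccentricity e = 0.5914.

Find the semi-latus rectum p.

Convert to SI: a = 7.209 Mm = 7.209e+06 m.
p = a (1 − e²).
p = 7.209e+06 · (1 − (0.5914)²) = 7.209e+06 · 0.650246 ≈ 4.688e+06 m = 4.688 Mm.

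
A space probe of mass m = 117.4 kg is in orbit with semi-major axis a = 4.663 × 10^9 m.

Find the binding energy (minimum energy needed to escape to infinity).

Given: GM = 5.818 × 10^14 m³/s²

Total orbital energy is E = −GMm/(2a); binding energy is E_bind = −E = GMm/(2a).
E_bind = 5.818e+14 · 117.4 / (2 · 4.663e+09) J ≈ 7.324e+06 J = 7.324 MJ.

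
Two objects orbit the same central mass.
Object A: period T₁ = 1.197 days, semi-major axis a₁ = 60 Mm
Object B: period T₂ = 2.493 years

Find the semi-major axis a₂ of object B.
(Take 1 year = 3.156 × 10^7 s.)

Convert to SI: T₁ = 1.197 days = 103421 s; a₁ = 60 Mm = 6e+07 m; T₂ = 2.493 years = 7.86791e+07 s.
Kepler's third law: (T₁/T₂)² = (a₁/a₂)³ ⇒ a₂ = a₁ · (T₂/T₁)^(2/3).
T₂/T₁ = 7.86791e+07 / 103421 = 760.766.
a₂ = 6e+07 · (760.766)^(2/3) m ≈ 5e+09 m = 5 Gm.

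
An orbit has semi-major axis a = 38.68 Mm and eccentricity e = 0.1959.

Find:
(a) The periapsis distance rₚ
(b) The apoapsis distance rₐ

Convert to SI: a = 38.68 Mm = 3.868e+07 m.
(a) rₚ = a(1 − e) = 3.868e+07 · (1 − 0.1959) = 3.868e+07 · 0.8041 ≈ 3.11e+07 m = 31.1 Mm.
(b) rₐ = a(1 + e) = 3.868e+07 · (1 + 0.1959) = 3.868e+07 · 1.1959 ≈ 4.626e+07 m = 46.26 Mm.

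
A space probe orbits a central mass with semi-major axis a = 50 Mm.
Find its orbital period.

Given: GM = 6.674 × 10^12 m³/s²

Convert to SI: a = 50 Mm = 5e+07 m.
Kepler's third law: T = 2π √(a³ / GM).
Substituting a = 5e+07 m and GM = 6.674e+12 m³/s²:
T = 2π √((5e+07)³ / 6.674e+12) s
T ≈ 8.599e+05 s = 9.952 days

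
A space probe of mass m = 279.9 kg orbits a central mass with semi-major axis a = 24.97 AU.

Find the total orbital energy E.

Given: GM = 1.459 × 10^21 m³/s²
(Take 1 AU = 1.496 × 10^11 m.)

Convert to SI: a = 24.97 AU = 3.73551e+12 m.
E = −GMm / (2a).
E = −1.459e+21 · 279.9 / (2 · 3.73551e+12) J ≈ -5.466e+10 J = -54.66 GJ.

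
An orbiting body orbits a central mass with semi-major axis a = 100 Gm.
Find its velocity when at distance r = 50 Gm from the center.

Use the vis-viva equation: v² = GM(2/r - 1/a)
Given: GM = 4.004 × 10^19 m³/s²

Convert to SI: a = 100 Gm = 1e+11 m; r = 50 Gm = 5e+10 m.
Vis-viva: v = √(GM · (2/r − 1/a)).
2/r − 1/a = 2/5e+10 − 1/1e+11 = 3e-11 m⁻¹.
v = √(4.004e+19 · 3e-11) m/s ≈ 3.466e+04 m/s = 34.66 km/s.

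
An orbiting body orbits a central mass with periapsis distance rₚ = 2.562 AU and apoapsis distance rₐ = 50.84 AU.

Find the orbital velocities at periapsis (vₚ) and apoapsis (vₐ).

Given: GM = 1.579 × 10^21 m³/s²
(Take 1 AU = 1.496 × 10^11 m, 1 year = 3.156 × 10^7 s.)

Convert to SI: rₚ = 2.562 AU = 3.83275e+11 m; rₐ = 50.84 AU = 7.60566e+12 m.
Use the vis-viva equation v² = GM(2/r − 1/a) with a = (rₚ + rₐ)/2 = (3.83275e+11 + 7.60566e+12)/2 = 3.99447e+12 m.
vₚ = √(GM · (2/rₚ − 1/a)) = √(1.579e+21 · (2/3.83275e+11 − 1/3.99447e+12)) m/s ≈ 8.857e+04 m/s = 18.68 AU/year.
vₐ = √(GM · (2/rₐ − 1/a)) = √(1.579e+21 · (2/7.60566e+12 − 1/3.99447e+12)) m/s ≈ 4463 m/s = 0.9416 AU/year.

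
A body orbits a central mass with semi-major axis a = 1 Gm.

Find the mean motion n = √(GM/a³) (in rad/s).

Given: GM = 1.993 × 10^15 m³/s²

Convert to SI: a = 1 Gm = 1e+09 m.
n = √(GM / a³).
n = √(1.993e+15 / (1e+09)³) rad/s ≈ 1.412e-06 rad/s.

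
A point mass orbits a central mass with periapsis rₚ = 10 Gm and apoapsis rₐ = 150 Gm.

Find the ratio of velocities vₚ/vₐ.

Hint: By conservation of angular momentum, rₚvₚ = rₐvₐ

Convert to SI: rₚ = 10 Gm = 1e+10 m; rₐ = 150 Gm = 1.5e+11 m.
Conservation of angular momentum gives rₚvₚ = rₐvₐ, so vₚ/vₐ = rₐ/rₚ.
vₚ/vₐ = 1.5e+11 / 1e+10 ≈ 15.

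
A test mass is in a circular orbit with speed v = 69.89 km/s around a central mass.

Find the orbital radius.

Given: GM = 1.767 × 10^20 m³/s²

Convert to SI: v = 69.89 km/s = 69890 m/s.
For a circular orbit, v² = GM / r, so r = GM / v².
r = 1.767e+20 / (69890)² m ≈ 3.617e+10 m = 36.17 Gm.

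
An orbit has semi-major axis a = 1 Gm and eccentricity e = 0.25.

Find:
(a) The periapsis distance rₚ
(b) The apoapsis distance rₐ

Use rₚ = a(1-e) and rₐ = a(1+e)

Convert to SI: a = 1 Gm = 1e+09 m.
(a) rₚ = a(1 − e) = 1e+09 · (1 − 0.25) = 1e+09 · 0.75 ≈ 7.5e+08 m = 750 Mm.
(b) rₐ = a(1 + e) = 1e+09 · (1 + 0.25) = 1e+09 · 1.25 ≈ 1.25e+09 m = 1.25 Gm.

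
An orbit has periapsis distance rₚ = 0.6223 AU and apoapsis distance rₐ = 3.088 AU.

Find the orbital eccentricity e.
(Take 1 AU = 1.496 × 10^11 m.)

Convert to SI: rₚ = 0.6223 AU = 9.30961e+10 m; rₐ = 3.088 AU = 4.61965e+11 m.
e = (rₐ − rₚ) / (rₐ + rₚ).
e = (4.61965e+11 − 9.30961e+10) / (4.61965e+11 + 9.30961e+10) = 3.68869e+11 / 5.55061e+11 ≈ 0.6646.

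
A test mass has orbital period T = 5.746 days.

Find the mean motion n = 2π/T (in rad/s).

Convert to SI: T = 5.746 days = 496454 s.
n = 2π / T.
n = 2π / 496454 s ≈ 1.266e-05 rad/s.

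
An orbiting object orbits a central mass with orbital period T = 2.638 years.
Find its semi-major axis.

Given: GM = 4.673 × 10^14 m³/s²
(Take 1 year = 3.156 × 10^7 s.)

Convert to SI: T = 2.638 years = 8.32553e+07 s.
Invert Kepler's third law: a = (GM · T² / (4π²))^(1/3).
Substituting T = 8.32553e+07 s and GM = 4.673e+14 m³/s²:
a = (4.673e+14 · (8.32553e+07)² / (4π²))^(1/3) m
a ≈ 4.345e+09 m = 4.345 Gm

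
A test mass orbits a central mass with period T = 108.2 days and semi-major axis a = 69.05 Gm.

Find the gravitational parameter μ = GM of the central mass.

Convert to SI: T = 108.2 days = 9.34848e+06 s; a = 69.05 Gm = 6.905e+10 m.
GM = 4π² · a³ / T².
GM = 4π² · (6.905e+10)³ / (9.34848e+06)² m³/s² ≈ 1.487e+20 m³/s² = 1.487 × 10^20 m³/s².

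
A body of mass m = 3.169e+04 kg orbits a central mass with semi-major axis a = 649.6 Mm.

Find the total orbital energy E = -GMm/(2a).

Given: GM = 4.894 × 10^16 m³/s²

Convert to SI: a = 649.6 Mm = 6.496e+08 m.
E = −GMm / (2a).
E = −4.894e+16 · 3.169e+04 / (2 · 6.496e+08) J ≈ -1.194e+12 J = -1.194 TJ.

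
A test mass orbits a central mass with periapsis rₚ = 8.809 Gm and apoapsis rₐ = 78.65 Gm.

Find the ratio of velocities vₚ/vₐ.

Convert to SI: rₚ = 8.809 Gm = 8.809e+09 m; rₐ = 78.65 Gm = 7.865e+10 m.
Conservation of angular momentum gives rₚvₚ = rₐvₐ, so vₚ/vₐ = rₐ/rₚ.
vₚ/vₐ = 7.865e+10 / 8.809e+09 ≈ 8.928.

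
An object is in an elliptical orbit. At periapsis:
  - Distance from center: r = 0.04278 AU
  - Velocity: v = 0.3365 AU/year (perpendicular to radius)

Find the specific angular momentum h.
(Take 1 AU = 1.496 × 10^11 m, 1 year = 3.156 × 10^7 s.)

Convert to SI: r = 0.04278 AU = 6.39989e+09 m; v = 0.3365 AU/year = 1595.07 m/s.
With v perpendicular to r, h = r · v.
h = 6.39989e+09 · 1595.07 m²/s ≈ 1.021e+13 m²/s.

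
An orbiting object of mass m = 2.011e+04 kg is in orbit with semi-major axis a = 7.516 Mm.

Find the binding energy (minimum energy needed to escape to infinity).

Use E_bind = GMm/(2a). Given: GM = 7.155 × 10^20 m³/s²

Convert to SI: a = 7.516 Mm = 7.516e+06 m.
Total orbital energy is E = −GMm/(2a); binding energy is E_bind = −E = GMm/(2a).
E_bind = 7.155e+20 · 2.011e+04 / (2 · 7.516e+06) J ≈ 9.572e+17 J = 957.2 PJ.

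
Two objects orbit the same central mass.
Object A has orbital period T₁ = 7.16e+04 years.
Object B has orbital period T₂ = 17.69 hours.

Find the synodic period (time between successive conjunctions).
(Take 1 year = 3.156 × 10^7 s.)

Convert to SI: T₁ = 7.16e+04 years = 2.2597e+12 s; T₂ = 17.69 hours = 63684 s.
T_syn = |T₁ · T₂ / (T₁ − T₂)|.
T_syn = |2.2597e+12 · 63684 / (2.2597e+12 − 63684)| s ≈ 6.368e+04 s = 17.69 hours.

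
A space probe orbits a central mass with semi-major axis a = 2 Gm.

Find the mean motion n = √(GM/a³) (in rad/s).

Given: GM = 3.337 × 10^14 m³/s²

Convert to SI: a = 2 Gm = 2e+09 m.
n = √(GM / a³).
n = √(3.337e+14 / (2e+09)³) rad/s ≈ 2.042e-07 rad/s.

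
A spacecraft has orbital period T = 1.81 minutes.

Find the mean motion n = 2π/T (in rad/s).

Convert to SI: T = 1.81 minutes = 108.6 s.
n = 2π / T.
n = 2π / 108.6 s ≈ 0.05786 rad/s.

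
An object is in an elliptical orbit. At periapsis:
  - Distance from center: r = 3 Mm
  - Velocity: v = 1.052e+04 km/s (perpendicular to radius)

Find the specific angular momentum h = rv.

Convert to SI: r = 3 Mm = 3e+06 m; v = 1.052e+04 km/s = 1.052e+07 m/s.
With v perpendicular to r, h = r · v.
h = 3e+06 · 1.052e+07 m²/s ≈ 3.156e+13 m²/s.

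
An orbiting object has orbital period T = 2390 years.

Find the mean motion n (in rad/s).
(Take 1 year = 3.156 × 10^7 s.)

Convert to SI: T = 2390 years = 7.54284e+10 s.
n = 2π / T.
n = 2π / 7.54284e+10 s ≈ 8.33e-11 rad/s.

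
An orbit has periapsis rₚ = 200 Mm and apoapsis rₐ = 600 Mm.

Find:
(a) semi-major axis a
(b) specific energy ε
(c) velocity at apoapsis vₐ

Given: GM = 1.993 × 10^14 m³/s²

Convert to SI: rₚ = 200 Mm = 2e+08 m; rₐ = 600 Mm = 6e+08 m.
(a) a = (rₚ + rₐ)/2 = (2e+08 + 6e+08)/2 ≈ 4e+08 m
(b) With a = (rₚ + rₐ)/2 = 4e+08 m, ε = −GM/(2a) = −1.993e+14/(2 · 4e+08) J/kg ≈ -2.491e+05 J/kg
(c) With a = (rₚ + rₐ)/2 = 4e+08 m, vₐ = √(GM (2/rₐ − 1/a)) = √(1.993e+14 · (2/6e+08 − 1/4e+08)) m/s ≈ 407.5 m/s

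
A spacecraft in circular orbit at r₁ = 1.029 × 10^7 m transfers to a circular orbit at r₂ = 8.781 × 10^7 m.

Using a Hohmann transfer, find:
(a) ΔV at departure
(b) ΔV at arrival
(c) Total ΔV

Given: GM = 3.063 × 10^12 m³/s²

Transfer semi-major axis: a_t = (r₁ + r₂)/2 = (1.029e+07 + 8.781e+07)/2 = 4.905e+07 m.
Circular speeds: v₁ = √(GM/r₁) = 545.589 m/s, v₂ = √(GM/r₂) = 186.768 m/s.
Transfer speeds (vis-viva v² = GM(2/r − 1/a_t)): v₁ᵗ = 729.992 m/s, v₂ᵗ = 85.544 m/s.
(a) ΔV₁ = |v₁ᵗ − v₁| ≈ 184.4 m/s = 184.4 m/s.
(b) ΔV₂ = |v₂ − v₂ᵗ| ≈ 101.2 m/s = 101.2 m/s.
(c) ΔV_total = ΔV₁ + ΔV₂ ≈ 285.6 m/s = 285.6 m/s.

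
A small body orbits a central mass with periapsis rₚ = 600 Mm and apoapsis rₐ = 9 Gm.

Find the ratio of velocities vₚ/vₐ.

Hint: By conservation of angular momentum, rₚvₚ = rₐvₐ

Convert to SI: rₚ = 600 Mm = 6e+08 m; rₐ = 9 Gm = 9e+09 m.
Conservation of angular momentum gives rₚvₚ = rₐvₐ, so vₚ/vₐ = rₐ/rₚ.
vₚ/vₐ = 9e+09 / 6e+08 ≈ 15.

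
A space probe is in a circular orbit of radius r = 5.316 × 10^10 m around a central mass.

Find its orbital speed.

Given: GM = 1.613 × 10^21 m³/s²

For a circular orbit, gravity supplies the centripetal force, so v = √(GM / r).
v = √(1.613e+21 / 5.316e+10) m/s ≈ 1.742e+05 m/s = 174.2 km/s.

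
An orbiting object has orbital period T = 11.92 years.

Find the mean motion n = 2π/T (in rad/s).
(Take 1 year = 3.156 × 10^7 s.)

Convert to SI: T = 11.92 years = 3.76195e+08 s.
n = 2π / T.
n = 2π / 3.76195e+08 s ≈ 1.67e-08 rad/s.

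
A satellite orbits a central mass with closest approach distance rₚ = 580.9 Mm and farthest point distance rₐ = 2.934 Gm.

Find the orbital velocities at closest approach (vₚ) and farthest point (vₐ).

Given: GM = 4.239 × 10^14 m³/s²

Convert to SI: rₚ = 580.9 Mm = 5.809e+08 m; rₐ = 2.934 Gm = 2.934e+09 m.
Use the vis-viva equation v² = GM(2/r − 1/a) with a = (rₚ + rₐ)/2 = (5.809e+08 + 2.934e+09)/2 = 1.75745e+09 m.
vₚ = √(GM · (2/rₚ − 1/a)) = √(4.239e+14 · (2/5.809e+08 − 1/1.75745e+09)) m/s ≈ 1104 m/s = 1.104 km/s.
vₐ = √(GM · (2/rₐ − 1/a)) = √(4.239e+14 · (2/2.934e+09 − 1/1.75745e+09)) m/s ≈ 218.5 m/s = 218.5 m/s.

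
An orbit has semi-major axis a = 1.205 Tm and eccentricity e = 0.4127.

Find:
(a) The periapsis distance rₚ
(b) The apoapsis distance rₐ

Convert to SI: a = 1.205 Tm = 1.205e+12 m.
(a) rₚ = a(1 − e) = 1.205e+12 · (1 − 0.4127) = 1.205e+12 · 0.5873 ≈ 7.077e+11 m = 707.7 Gm.
(b) rₐ = a(1 + e) = 1.205e+12 · (1 + 0.4127) = 1.205e+12 · 1.4127 ≈ 1.702e+12 m = 1.702 Tm.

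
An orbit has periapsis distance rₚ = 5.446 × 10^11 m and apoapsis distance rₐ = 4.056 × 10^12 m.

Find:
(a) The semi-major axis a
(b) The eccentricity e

(a) a = (rₚ + rₐ) / 2 = (5.446e+11 + 4.056e+12) / 2 ≈ 2.3e+12 m = 2.3 × 10^12 m.
(b) e = (rₐ − rₚ) / (rₐ + rₚ) = (4.056e+12 − 5.446e+11) / (4.056e+12 + 5.446e+11) ≈ 0.7632.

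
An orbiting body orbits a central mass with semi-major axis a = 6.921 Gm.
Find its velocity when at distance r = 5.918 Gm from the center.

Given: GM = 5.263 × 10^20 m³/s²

Convert to SI: a = 6.921 Gm = 6.921e+09 m; r = 5.918 Gm = 5.918e+09 m.
Vis-viva: v = √(GM · (2/r − 1/a)).
2/r − 1/a = 2/5.918e+09 − 1/6.921e+09 = 1.93464e-10 m⁻¹.
v = √(5.263e+20 · 1.93464e-10) m/s ≈ 3.191e+05 m/s = 319.1 km/s.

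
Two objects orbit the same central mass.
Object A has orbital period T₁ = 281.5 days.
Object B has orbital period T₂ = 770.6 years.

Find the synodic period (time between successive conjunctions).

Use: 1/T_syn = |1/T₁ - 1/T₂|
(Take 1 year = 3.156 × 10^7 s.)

Convert to SI: T₁ = 281.5 days = 2.43216e+07 s; T₂ = 770.6 years = 2.43201e+10 s.
T_syn = |T₁ · T₂ / (T₁ − T₂)|.
T_syn = |2.43216e+07 · 2.43201e+10 / (2.43216e+07 − 2.43201e+10)| s ≈ 2.435e+07 s = 281.8 days.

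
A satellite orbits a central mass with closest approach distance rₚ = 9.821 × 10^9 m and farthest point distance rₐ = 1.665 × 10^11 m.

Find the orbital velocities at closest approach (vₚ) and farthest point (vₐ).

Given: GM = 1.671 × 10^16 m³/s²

Use the vis-viva equation v² = GM(2/r − 1/a) with a = (rₚ + rₐ)/2 = (9.821e+09 + 1.665e+11)/2 = 8.81605e+10 m.
vₚ = √(GM · (2/rₚ − 1/a)) = √(1.671e+16 · (2/9.821e+09 − 1/8.81605e+10)) m/s ≈ 1793 m/s = 1.793 km/s.
vₐ = √(GM · (2/rₐ − 1/a)) = √(1.671e+16 · (2/1.665e+11 − 1/8.81605e+10)) m/s ≈ 105.7 m/s = 105.7 m/s.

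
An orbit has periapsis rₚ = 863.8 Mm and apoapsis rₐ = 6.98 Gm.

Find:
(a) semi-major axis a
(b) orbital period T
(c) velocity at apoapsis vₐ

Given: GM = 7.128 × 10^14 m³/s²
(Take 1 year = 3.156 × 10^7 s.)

Convert to SI: rₚ = 863.8 Mm = 8.638e+08 m; rₐ = 6.98 Gm = 6.98e+09 m.
(a) a = (rₚ + rₐ)/2 = (8.638e+08 + 6.98e+09)/2 ≈ 3.922e+09 m
(b) With a = (rₚ + rₐ)/2 = 3.9219e+09 m, T = 2π √(a³/GM) = 2π √((3.9219e+09)³/7.128e+14) s ≈ 5.78e+07 s
(c) With a = (rₚ + rₐ)/2 = 3.9219e+09 m, vₐ = √(GM (2/rₐ − 1/a)) = √(7.128e+14 · (2/6.98e+09 − 1/3.9219e+09)) m/s ≈ 150 m/s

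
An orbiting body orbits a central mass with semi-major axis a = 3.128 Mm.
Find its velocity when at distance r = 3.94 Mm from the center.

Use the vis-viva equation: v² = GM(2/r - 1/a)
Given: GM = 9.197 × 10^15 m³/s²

Convert to SI: a = 3.128 Mm = 3.128e+06 m; r = 3.94 Mm = 3.94e+06 m.
Vis-viva: v = √(GM · (2/r − 1/a)).
2/r − 1/a = 2/3.94e+06 − 1/3.128e+06 = 1.87921e-07 m⁻¹.
v = √(9.197e+15 · 1.87921e-07) m/s ≈ 4.157e+04 m/s = 41.57 km/s.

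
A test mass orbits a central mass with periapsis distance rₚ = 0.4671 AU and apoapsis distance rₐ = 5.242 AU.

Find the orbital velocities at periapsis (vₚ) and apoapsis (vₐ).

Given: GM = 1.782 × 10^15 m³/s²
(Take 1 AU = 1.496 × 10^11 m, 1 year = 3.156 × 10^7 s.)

Convert to SI: rₚ = 0.4671 AU = 6.98782e+10 m; rₐ = 5.242 AU = 7.84203e+11 m.
Use the vis-viva equation v² = GM(2/r − 1/a) with a = (rₚ + rₐ)/2 = (6.98782e+10 + 7.84203e+11)/2 = 4.27041e+11 m.
vₚ = √(GM · (2/rₚ − 1/a)) = √(1.782e+15 · (2/6.98782e+10 − 1/4.27041e+11)) m/s ≈ 216.4 m/s = 0.04565 AU/year.
vₐ = √(GM · (2/rₐ − 1/a)) = √(1.782e+15 · (2/7.84203e+11 − 1/4.27041e+11)) m/s ≈ 19.28 m/s = 0.004068 AU/year.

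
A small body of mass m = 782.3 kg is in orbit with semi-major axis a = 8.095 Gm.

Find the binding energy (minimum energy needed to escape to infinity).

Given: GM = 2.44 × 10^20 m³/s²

Convert to SI: a = 8.095 Gm = 8.095e+09 m.
Total orbital energy is E = −GMm/(2a); binding energy is E_bind = −E = GMm/(2a).
E_bind = 2.44e+20 · 782.3 / (2 · 8.095e+09) J ≈ 1.179e+13 J = 11.79 TJ.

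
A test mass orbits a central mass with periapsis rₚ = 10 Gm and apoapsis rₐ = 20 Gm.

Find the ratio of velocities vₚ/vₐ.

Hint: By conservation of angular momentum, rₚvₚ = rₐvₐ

Convert to SI: rₚ = 10 Gm = 1e+10 m; rₐ = 20 Gm = 2e+10 m.
Conservation of angular momentum gives rₚvₚ = rₐvₐ, so vₚ/vₐ = rₐ/rₚ.
vₚ/vₐ = 2e+10 / 1e+10 ≈ 2.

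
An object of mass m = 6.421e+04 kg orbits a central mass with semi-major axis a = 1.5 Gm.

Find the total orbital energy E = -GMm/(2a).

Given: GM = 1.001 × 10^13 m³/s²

Convert to SI: a = 1.5 Gm = 1.5e+09 m.
E = −GMm / (2a).
E = −1.001e+13 · 6.421e+04 / (2 · 1.5e+09) J ≈ -2.142e+08 J = -214.2 MJ.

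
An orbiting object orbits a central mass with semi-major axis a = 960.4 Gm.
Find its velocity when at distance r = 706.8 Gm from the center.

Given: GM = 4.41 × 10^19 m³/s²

Convert to SI: a = 960.4 Gm = 9.604e+11 m; r = 706.8 Gm = 7.068e+11 m.
Vis-viva: v = √(GM · (2/r − 1/a)).
2/r − 1/a = 2/7.068e+11 − 1/9.604e+11 = 1.78842e-12 m⁻¹.
v = √(4.41e+19 · 1.78842e-12) m/s ≈ 8881 m/s = 8.881 km/s.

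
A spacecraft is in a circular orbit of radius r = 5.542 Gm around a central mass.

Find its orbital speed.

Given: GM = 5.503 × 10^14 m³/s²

Convert to SI: r = 5.542 Gm = 5.542e+09 m.
For a circular orbit, gravity supplies the centripetal force, so v = √(GM / r).
v = √(5.503e+14 / 5.542e+09) m/s ≈ 315.1 m/s = 315.1 m/s.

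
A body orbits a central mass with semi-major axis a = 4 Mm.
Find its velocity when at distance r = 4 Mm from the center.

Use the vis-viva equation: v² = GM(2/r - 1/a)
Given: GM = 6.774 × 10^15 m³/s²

Convert to SI: a = 4 Mm = 4e+06 m; r = 4 Mm = 4e+06 m.
Vis-viva: v = √(GM · (2/r − 1/a)).
2/r − 1/a = 2/4e+06 − 1/4e+06 = 2.5e-07 m⁻¹.
v = √(6.774e+15 · 2.5e-07) m/s ≈ 4.115e+04 m/s = 41.15 km/s.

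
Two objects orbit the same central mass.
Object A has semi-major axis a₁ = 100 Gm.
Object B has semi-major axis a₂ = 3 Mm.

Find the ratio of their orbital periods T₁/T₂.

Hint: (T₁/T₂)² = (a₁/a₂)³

Convert to SI: a₁ = 100 Gm = 1e+11 m; a₂ = 3 Mm = 3e+06 m.
From Kepler's third law, (T₁/T₂)² = (a₁/a₂)³, so T₁/T₂ = (a₁/a₂)^(3/2).
a₁/a₂ = 1e+11 / 3e+06 = 33333.3.
T₁/T₂ = (33333.3)^(3/2) ≈ 6.086e+06.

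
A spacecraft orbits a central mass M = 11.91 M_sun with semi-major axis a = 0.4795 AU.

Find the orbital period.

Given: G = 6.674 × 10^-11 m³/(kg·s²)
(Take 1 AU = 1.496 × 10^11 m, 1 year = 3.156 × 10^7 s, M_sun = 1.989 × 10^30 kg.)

Convert to SI: a = 0.4795 AU = 7.17332e+10 m; M = 11.91 M_sun = 2.3689e+31 kg.
GM = G · M = 6.674e-11 · 2.3689e+31 = 1.581e+21 m³/s².
Kepler's third law: T = 2π √(a³ / GM).
Substituting a = 7.17332e+10 m and GM = 1.581e+21 m³/s²:
T = 2π √((7.17332e+10)³ / 1.581e+21) s
T ≈ 3.036e+06 s = 0.0962 years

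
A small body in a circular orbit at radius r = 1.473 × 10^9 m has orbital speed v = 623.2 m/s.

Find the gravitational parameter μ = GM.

For a circular orbit v² = GM/r, so GM = v² · r.
GM = (623.2)² · 1.473e+09 m³/s² ≈ 5.721e+14 m³/s² = 5.721 × 10^14 m³/s².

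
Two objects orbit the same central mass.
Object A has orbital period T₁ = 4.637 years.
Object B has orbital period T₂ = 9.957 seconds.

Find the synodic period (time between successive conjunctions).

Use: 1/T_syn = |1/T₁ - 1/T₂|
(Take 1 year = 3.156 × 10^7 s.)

Convert to SI: T₁ = 4.637 years = 1.46344e+08 s.
T_syn = |T₁ · T₂ / (T₁ − T₂)|.
T_syn = |1.46344e+08 · 9.957 / (1.46344e+08 − 9.957)| s ≈ 9.957 s = 9.957 seconds.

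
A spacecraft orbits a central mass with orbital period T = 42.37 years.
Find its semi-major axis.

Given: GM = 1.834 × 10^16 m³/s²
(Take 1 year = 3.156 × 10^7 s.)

Convert to SI: T = 42.37 years = 1.3372e+09 s.
Invert Kepler's third law: a = (GM · T² / (4π²))^(1/3).
Substituting T = 1.3372e+09 s and GM = 1.834e+16 m³/s²:
a = (1.834e+16 · (1.3372e+09)² / (4π²))^(1/3) m
a ≈ 9.4e+10 m = 94 Gm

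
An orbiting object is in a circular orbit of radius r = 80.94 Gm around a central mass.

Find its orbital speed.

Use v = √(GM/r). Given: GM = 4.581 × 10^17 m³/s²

Convert to SI: r = 80.94 Gm = 8.094e+10 m.
For a circular orbit, gravity supplies the centripetal force, so v = √(GM / r).
v = √(4.581e+17 / 8.094e+10) m/s ≈ 2379 m/s = 2.379 km/s.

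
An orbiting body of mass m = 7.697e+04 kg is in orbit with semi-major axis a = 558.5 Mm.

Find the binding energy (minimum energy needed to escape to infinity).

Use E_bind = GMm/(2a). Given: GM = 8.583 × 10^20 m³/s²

Convert to SI: a = 558.5 Mm = 5.585e+08 m.
Total orbital energy is E = −GMm/(2a); binding energy is E_bind = −E = GMm/(2a).
E_bind = 8.583e+20 · 7.697e+04 / (2 · 5.585e+08) J ≈ 5.914e+16 J = 59.14 PJ.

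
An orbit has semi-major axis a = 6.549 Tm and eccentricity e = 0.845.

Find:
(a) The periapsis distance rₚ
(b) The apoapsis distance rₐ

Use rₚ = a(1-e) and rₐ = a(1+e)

Convert to SI: a = 6.549 Tm = 6.549e+12 m.
(a) rₚ = a(1 − e) = 6.549e+12 · (1 − 0.845) = 6.549e+12 · 0.155 ≈ 1.015e+12 m = 1.015 Tm.
(b) rₐ = a(1 + e) = 6.549e+12 · (1 + 0.845) = 6.549e+12 · 1.845 ≈ 1.208e+13 m = 12.08 Tm.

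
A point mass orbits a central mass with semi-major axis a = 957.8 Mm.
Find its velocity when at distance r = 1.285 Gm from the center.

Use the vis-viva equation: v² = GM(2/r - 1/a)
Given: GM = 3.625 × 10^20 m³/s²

Convert to SI: a = 957.8 Mm = 9.578e+08 m; r = 1.285 Gm = 1.285e+09 m.
Vis-viva: v = √(GM · (2/r − 1/a)).
2/r − 1/a = 2/1.285e+09 − 1/9.578e+08 = 5.12361e-10 m⁻¹.
v = √(3.625e+20 · 5.12361e-10) m/s ≈ 4.31e+05 m/s = 431 km/s.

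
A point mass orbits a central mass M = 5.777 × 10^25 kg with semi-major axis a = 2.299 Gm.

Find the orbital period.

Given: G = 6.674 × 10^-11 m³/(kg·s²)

Convert to SI: a = 2.299 Gm = 2.299e+09 m.
GM = G · M = 6.674e-11 · 5.777e+25 = 3.85557e+15 m³/s².
Kepler's third law: T = 2π √(a³ / GM).
Substituting a = 2.299e+09 m and GM = 3.85557e+15 m³/s²:
T = 2π √((2.299e+09)³ / 3.85557e+15) s
T ≈ 1.115e+07 s = 129.1 days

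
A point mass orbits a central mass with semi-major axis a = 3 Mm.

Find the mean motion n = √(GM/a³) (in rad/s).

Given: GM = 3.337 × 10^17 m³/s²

Convert to SI: a = 3 Mm = 3e+06 m.
n = √(GM / a³).
n = √(3.337e+17 / (3e+06)³) rad/s ≈ 0.1112 rad/s.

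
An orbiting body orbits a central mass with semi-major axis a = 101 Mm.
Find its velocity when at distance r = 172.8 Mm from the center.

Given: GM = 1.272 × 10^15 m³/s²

Convert to SI: a = 101 Mm = 1.01e+08 m; r = 172.8 Mm = 1.728e+08 m.
Vis-viva: v = √(GM · (2/r − 1/a)).
2/r − 1/a = 2/1.728e+08 − 1/1.01e+08 = 1.67308e-09 m⁻¹.
v = √(1.272e+15 · 1.67308e-09) m/s ≈ 1459 m/s = 1.459 km/s.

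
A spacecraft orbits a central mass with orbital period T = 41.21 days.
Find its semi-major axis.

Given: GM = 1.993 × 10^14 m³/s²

Convert to SI: T = 41.21 days = 3.56054e+06 s.
Invert Kepler's third law: a = (GM · T² / (4π²))^(1/3).
Substituting T = 3.56054e+06 s and GM = 1.993e+14 m³/s²:
a = (1.993e+14 · (3.56054e+06)² / (4π²))^(1/3) m
a ≈ 4e+08 m = 400 Mm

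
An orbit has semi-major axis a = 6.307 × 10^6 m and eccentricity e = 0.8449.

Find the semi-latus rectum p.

p = a (1 − e²).
p = 6.307e+06 · (1 − (0.8449)²) = 6.307e+06 · 0.286144 ≈ 1.805e+06 m = 1.805 × 10^6 m.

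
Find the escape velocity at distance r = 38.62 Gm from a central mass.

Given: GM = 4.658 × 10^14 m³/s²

Convert to SI: r = 38.62 Gm = 3.862e+10 m.
Escape velocity comes from setting total energy to zero: ½v² − GM/r = 0 ⇒ v_esc = √(2GM / r).
v_esc = √(2 · 4.658e+14 / 3.862e+10) m/s ≈ 155.3 m/s = 155.3 m/s.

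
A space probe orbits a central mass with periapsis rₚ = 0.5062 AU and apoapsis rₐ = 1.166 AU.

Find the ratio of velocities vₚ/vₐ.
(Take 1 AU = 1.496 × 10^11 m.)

Convert to SI: rₚ = 0.5062 AU = 7.57275e+10 m; rₐ = 1.166 AU = 1.74434e+11 m.
Conservation of angular momentum gives rₚvₚ = rₐvₐ, so vₚ/vₐ = rₐ/rₚ.
vₚ/vₐ = 1.74434e+11 / 7.57275e+10 ≈ 2.303.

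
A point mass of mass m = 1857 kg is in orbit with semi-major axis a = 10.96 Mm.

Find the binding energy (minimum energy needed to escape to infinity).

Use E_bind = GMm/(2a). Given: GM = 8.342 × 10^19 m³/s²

Convert to SI: a = 10.96 Mm = 1.096e+07 m.
Total orbital energy is E = −GMm/(2a); binding energy is E_bind = −E = GMm/(2a).
E_bind = 8.342e+19 · 1857 / (2 · 1.096e+07) J ≈ 7.067e+15 J = 7.067 PJ.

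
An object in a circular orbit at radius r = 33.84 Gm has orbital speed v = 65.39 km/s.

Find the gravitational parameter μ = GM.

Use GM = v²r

Convert to SI: r = 33.84 Gm = 3.384e+10 m; v = 65.39 km/s = 65390 m/s.
For a circular orbit v² = GM/r, so GM = v² · r.
GM = (65390)² · 3.384e+10 m³/s² ≈ 1.447e+20 m³/s² = 1.447 × 10^20 m³/s².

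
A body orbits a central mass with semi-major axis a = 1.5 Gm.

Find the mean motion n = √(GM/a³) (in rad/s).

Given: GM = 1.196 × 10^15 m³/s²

Convert to SI: a = 1.5 Gm = 1.5e+09 m.
n = √(GM / a³).
n = √(1.196e+15 / (1.5e+09)³) rad/s ≈ 5.953e-07 rad/s.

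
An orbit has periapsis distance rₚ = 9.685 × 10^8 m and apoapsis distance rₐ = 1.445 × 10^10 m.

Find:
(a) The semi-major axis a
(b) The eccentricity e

(a) a = (rₚ + rₐ) / 2 = (9.685e+08 + 1.445e+10) / 2 ≈ 7.709e+09 m = 7.709 × 10^9 m.
(b) e = (rₐ − rₚ) / (rₐ + rₚ) = (1.445e+10 − 9.685e+08) / (1.445e+10 + 9.685e+08) ≈ 0.8744.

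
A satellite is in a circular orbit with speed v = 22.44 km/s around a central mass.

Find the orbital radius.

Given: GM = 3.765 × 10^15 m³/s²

Convert to SI: v = 22.44 km/s = 22440 m/s.
For a circular orbit, v² = GM / r, so r = GM / v².
r = 3.765e+15 / (22440)² m ≈ 7.477e+06 m = 7.477 × 10^6 m.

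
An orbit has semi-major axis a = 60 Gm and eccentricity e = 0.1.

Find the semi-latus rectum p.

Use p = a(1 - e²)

Convert to SI: a = 60 Gm = 6e+10 m.
p = a (1 − e²).
p = 6e+10 · (1 − (0.1)²) = 6e+10 · 0.99 ≈ 5.94e+10 m = 59.4 Gm.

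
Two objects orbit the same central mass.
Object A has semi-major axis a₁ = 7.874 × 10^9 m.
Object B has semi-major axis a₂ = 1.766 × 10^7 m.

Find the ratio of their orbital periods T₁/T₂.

From Kepler's third law, (T₁/T₂)² = (a₁/a₂)³, so T₁/T₂ = (a₁/a₂)^(3/2).
a₁/a₂ = 7.874e+09 / 1.766e+07 = 445.866.
T₁/T₂ = (445.866)^(3/2) ≈ 9415.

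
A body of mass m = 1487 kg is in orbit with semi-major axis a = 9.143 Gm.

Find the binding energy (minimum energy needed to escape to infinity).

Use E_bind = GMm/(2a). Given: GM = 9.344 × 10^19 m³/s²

Convert to SI: a = 9.143 Gm = 9.143e+09 m.
Total orbital energy is E = −GMm/(2a); binding energy is E_bind = −E = GMm/(2a).
E_bind = 9.344e+19 · 1487 / (2 · 9.143e+09) J ≈ 7.598e+12 J = 7.598 TJ.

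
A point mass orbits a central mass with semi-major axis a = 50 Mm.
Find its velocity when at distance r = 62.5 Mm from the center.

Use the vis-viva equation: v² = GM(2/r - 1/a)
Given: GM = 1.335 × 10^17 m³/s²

Convert to SI: a = 50 Mm = 5e+07 m; r = 62.5 Mm = 6.25e+07 m.
Vis-viva: v = √(GM · (2/r − 1/a)).
2/r − 1/a = 2/6.25e+07 − 1/5e+07 = 1.2e-08 m⁻¹.
v = √(1.335e+17 · 1.2e-08) m/s ≈ 4.002e+04 m/s = 40.02 km/s.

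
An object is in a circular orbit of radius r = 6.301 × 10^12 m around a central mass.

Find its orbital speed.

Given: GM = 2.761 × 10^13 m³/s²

For a circular orbit, gravity supplies the centripetal force, so v = √(GM / r).
v = √(2.761e+13 / 6.301e+12) m/s ≈ 2.093 m/s = 2.093 m/s.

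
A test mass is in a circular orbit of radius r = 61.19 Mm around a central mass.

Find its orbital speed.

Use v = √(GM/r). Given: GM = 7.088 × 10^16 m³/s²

Convert to SI: r = 61.19 Mm = 6.119e+07 m.
For a circular orbit, gravity supplies the centripetal force, so v = √(GM / r).
v = √(7.088e+16 / 6.119e+07) m/s ≈ 3.403e+04 m/s = 34.03 km/s.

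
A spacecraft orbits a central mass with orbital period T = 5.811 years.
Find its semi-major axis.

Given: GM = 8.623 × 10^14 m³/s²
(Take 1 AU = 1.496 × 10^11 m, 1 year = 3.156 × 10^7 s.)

Convert to SI: T = 5.811 years = 1.83395e+08 s.
Invert Kepler's third law: a = (GM · T² / (4π²))^(1/3).
Substituting T = 1.83395e+08 s and GM = 8.623e+14 m³/s²:
a = (8.623e+14 · (1.83395e+08)² / (4π²))^(1/3) m
a ≈ 9.023e+09 m = 0.06032 AU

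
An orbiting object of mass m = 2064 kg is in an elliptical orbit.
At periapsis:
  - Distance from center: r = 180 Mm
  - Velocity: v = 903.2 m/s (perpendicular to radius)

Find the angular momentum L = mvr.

Convert to SI: r = 180 Mm = 1.8e+08 m.
Since v is perpendicular to r, L = m · v · r.
L = 2064 · 903.2 · 1.8e+08 kg·m²/s ≈ 3.356e+14 kg·m²/s.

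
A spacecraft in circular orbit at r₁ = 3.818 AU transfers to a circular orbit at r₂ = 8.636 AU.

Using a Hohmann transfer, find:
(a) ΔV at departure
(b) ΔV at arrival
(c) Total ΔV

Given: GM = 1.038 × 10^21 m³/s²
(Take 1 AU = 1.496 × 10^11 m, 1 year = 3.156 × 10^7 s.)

Convert to SI: r₁ = 3.818 AU = 5.71173e+11 m; r₂ = 8.636 AU = 1.29195e+12 m.
Transfer semi-major axis: a_t = (r₁ + r₂)/2 = (5.71173e+11 + 1.29195e+12)/2 = 9.31559e+11 m.
Circular speeds: v₁ = √(GM/r₁) = 42630 m/s, v₂ = √(GM/r₂) = 28345 m/s.
Transfer speeds (vis-viva v² = GM(2/r − 1/a_t)): v₁ᵗ = 50203.2 m/s, v₂ᵗ = 22195 m/s.
(a) ΔV₁ = |v₁ᵗ − v₁| ≈ 7573 m/s = 1.598 AU/year.
(b) ΔV₂ = |v₂ − v₂ᵗ| ≈ 6150 m/s = 1.297 AU/year.
(c) ΔV_total = ΔV₁ + ΔV₂ ≈ 1.372e+04 m/s = 2.895 AU/year.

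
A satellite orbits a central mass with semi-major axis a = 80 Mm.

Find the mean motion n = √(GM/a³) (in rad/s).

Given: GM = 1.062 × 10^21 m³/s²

Convert to SI: a = 80 Mm = 8e+07 m.
n = √(GM / a³).
n = √(1.062e+21 / (8e+07)³) rad/s ≈ 0.04554 rad/s.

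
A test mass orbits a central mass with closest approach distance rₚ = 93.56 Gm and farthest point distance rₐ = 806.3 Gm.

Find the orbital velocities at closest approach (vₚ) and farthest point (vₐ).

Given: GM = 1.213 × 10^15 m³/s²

Convert to SI: rₚ = 93.56 Gm = 9.356e+10 m; rₐ = 806.3 Gm = 8.063e+11 m.
Use the vis-viva equation v² = GM(2/r − 1/a) with a = (rₚ + rₐ)/2 = (9.356e+10 + 8.063e+11)/2 = 4.4993e+11 m.
vₚ = √(GM · (2/rₚ − 1/a)) = √(1.213e+15 · (2/9.356e+10 − 1/4.4993e+11)) m/s ≈ 152.4 m/s = 152.4 m/s.
vₐ = √(GM · (2/rₐ − 1/a)) = √(1.213e+15 · (2/8.063e+11 − 1/4.4993e+11)) m/s ≈ 17.69 m/s = 17.69 m/s.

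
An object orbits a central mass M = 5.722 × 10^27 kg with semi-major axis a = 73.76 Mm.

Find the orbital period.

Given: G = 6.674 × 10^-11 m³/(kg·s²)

Convert to SI: a = 73.76 Mm = 7.376e+07 m.
GM = G · M = 6.674e-11 · 5.722e+27 = 3.81886e+17 m³/s².
Kepler's third law: T = 2π √(a³ / GM).
Substituting a = 7.376e+07 m and GM = 3.81886e+17 m³/s²:
T = 2π √((7.376e+07)³ / 3.81886e+17) s
T ≈ 6441 s = 1.789 hours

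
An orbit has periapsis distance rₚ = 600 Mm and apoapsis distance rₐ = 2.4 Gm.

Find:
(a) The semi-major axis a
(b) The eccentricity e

Convert to SI: rₚ = 600 Mm = 6e+08 m; rₐ = 2.4 Gm = 2.4e+09 m.
(a) a = (rₚ + rₐ) / 2 = (6e+08 + 2.4e+09) / 2 ≈ 1.5e+09 m = 1.5 Gm.
(b) e = (rₐ − rₚ) / (rₐ + rₚ) = (2.4e+09 − 6e+08) / (2.4e+09 + 6e+08) ≈ 0.6.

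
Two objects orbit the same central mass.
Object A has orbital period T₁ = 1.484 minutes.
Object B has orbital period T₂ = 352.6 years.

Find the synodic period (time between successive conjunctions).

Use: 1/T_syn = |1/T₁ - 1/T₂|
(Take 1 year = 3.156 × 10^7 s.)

Convert to SI: T₁ = 1.484 minutes = 89.04 s; T₂ = 352.6 years = 1.11281e+10 s.
T_syn = |T₁ · T₂ / (T₁ − T₂)|.
T_syn = |89.04 · 1.11281e+10 / (89.04 − 1.11281e+10)| s ≈ 89.04 s = 1.484 minutes.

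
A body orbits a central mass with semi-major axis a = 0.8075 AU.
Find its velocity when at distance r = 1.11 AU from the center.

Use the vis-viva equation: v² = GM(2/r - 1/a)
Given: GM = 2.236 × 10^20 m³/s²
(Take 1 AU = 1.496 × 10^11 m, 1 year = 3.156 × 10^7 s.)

Convert to SI: a = 0.8075 AU = 1.20802e+11 m; r = 1.11 AU = 1.66056e+11 m.
Vis-viva: v = √(GM · (2/r − 1/a)).
2/r − 1/a = 2/1.66056e+11 − 1/1.20802e+11 = 3.76612e-12 m⁻¹.
v = √(2.236e+20 · 3.76612e-12) m/s ≈ 2.902e+04 m/s = 6.122 AU/year.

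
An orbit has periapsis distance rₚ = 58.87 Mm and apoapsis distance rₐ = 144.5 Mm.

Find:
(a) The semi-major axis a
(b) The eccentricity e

Convert to SI: rₚ = 58.87 Mm = 5.887e+07 m; rₐ = 144.5 Mm = 1.445e+08 m.
(a) a = (rₚ + rₐ) / 2 = (5.887e+07 + 1.445e+08) / 2 ≈ 1.017e+08 m = 101.7 Mm.
(b) e = (rₐ − rₚ) / (rₐ + rₚ) = (1.445e+08 − 5.887e+07) / (1.445e+08 + 5.887e+07) ≈ 0.4211.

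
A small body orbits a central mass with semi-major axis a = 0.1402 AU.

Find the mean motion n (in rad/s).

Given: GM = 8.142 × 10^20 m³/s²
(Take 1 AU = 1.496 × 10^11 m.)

Convert to SI: a = 0.1402 AU = 2.09739e+10 m.
n = √(GM / a³).
n = √(8.142e+20 / (2.09739e+10)³) rad/s ≈ 9.394e-06 rad/s.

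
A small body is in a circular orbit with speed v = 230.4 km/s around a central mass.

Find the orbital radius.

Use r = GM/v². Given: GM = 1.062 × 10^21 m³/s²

Convert to SI: v = 230.4 km/s = 230400 m/s.
For a circular orbit, v² = GM / r, so r = GM / v².
r = 1.062e+21 / (230400)² m ≈ 2.001e+10 m = 20.01 Gm.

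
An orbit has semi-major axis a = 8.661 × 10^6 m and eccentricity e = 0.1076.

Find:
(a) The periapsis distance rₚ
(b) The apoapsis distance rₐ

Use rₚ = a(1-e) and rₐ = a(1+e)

(a) rₚ = a(1 − e) = 8.661e+06 · (1 − 0.1076) = 8.661e+06 · 0.8924 ≈ 7.729e+06 m = 7.729 × 10^6 m.
(b) rₐ = a(1 + e) = 8.661e+06 · (1 + 0.1076) = 8.661e+06 · 1.1076 ≈ 9.593e+06 m = 9.593 × 10^6 m.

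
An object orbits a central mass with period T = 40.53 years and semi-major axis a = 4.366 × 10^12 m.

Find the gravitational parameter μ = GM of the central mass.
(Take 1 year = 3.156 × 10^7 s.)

Convert to SI: T = 40.53 years = 1.27913e+09 s.
GM = 4π² · a³ / T².
GM = 4π² · (4.366e+12)³ / (1.27913e+09)² m³/s² ≈ 2.008e+21 m³/s² = 2.008 × 10^21 m³/s².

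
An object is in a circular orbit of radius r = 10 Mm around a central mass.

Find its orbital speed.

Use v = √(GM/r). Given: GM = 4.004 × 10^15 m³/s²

Convert to SI: r = 10 Mm = 1e+07 m.
For a circular orbit, gravity supplies the centripetal force, so v = √(GM / r).
v = √(4.004e+15 / 1e+07) m/s ≈ 2.001e+04 m/s = 20.01 km/s.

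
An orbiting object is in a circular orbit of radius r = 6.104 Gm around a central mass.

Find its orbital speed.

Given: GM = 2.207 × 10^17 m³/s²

Convert to SI: r = 6.104 Gm = 6.104e+09 m.
For a circular orbit, gravity supplies the centripetal force, so v = √(GM / r).
v = √(2.207e+17 / 6.104e+09) m/s ≈ 6013 m/s = 6.013 km/s.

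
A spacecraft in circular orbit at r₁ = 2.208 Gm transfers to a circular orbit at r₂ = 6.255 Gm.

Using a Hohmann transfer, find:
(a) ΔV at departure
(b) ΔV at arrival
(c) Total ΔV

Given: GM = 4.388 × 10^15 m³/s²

Convert to SI: r₁ = 2.208 Gm = 2.208e+09 m; r₂ = 6.255 Gm = 6.255e+09 m.
Transfer semi-major axis: a_t = (r₁ + r₂)/2 = (2.208e+09 + 6.255e+09)/2 = 4.2315e+09 m.
Circular speeds: v₁ = √(GM/r₁) = 1409.72 m/s, v₂ = √(GM/r₂) = 837.567 m/s.
Transfer speeds (vis-viva v² = GM(2/r − 1/a_t)): v₁ᵗ = 1713.96 m/s, v₂ᵗ = 605.023 m/s.
(a) ΔV₁ = |v₁ᵗ − v₁| ≈ 304.2 m/s = 304.2 m/s.
(b) ΔV₂ = |v₂ − v₂ᵗ| ≈ 232.5 m/s = 232.5 m/s.
(c) ΔV_total = ΔV₁ + ΔV₂ ≈ 536.8 m/s = 536.8 m/s.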